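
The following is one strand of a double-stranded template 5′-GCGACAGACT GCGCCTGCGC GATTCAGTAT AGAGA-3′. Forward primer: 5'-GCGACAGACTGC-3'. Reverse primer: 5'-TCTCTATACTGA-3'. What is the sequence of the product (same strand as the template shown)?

Scanning the template, GCGACAGACTGC occurs at positions 1–12; this primer anneals to the bottom strand there with its 3' end pointing downstream.
The reverse primer's reverse complement is TCAGTATAGAGA, which matches the template at positions 24–35.
The product is the template from position 1 through 35 (35 bp).

5'-GCGACAGACTGCGCCTGCGCGATTCAGTATAGAGA-3'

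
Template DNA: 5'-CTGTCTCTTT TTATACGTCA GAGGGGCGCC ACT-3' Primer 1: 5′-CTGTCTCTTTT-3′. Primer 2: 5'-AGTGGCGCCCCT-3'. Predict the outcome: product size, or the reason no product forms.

Yes — a 33 bp product.

Primer 1 (CTGTCTCTTTT) matches the top strand at positions 1–11; it acts as a forward primer.
Primer 2's reverse complement is AGGGGCGCCACT, matching the top strand at positions 22–33; it acts as a reverse primer.
The 3' ends face each other across positions 1–33, giving a 33 bp product.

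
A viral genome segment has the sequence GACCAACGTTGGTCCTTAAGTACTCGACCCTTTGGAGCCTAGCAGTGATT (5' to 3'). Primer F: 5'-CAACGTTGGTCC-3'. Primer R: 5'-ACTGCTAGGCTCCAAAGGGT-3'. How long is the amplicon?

Forward primer CAACGTTGGTCC is found on the top strand at positions 4–15.
Reverse complement of the reverse primer: ACCCTTTGGAGCCTAGCAGT. This occurs on the top strand at positions 27–46.
The product runs from position 4 to position 46, so its length is 46 − 4 + 1 = 43 bp.

43 bp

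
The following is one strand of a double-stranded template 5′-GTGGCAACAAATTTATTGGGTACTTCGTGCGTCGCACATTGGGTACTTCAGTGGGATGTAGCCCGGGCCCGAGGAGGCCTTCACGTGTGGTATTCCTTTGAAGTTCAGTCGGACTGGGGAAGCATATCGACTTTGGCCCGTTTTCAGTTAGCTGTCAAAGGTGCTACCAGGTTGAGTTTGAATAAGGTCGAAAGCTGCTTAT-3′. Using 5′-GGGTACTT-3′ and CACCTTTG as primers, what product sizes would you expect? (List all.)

146 bp, 123 bp

The forward primer GGGTACTT matches the top strand at positions 18–25, 41–48.
The reverse primer's reverse complement is CAAAGGTG, matching at positions 156–163.
Each forward site pairs with the reverse site to give a product ending at position 163: sizes 146, 123 bp.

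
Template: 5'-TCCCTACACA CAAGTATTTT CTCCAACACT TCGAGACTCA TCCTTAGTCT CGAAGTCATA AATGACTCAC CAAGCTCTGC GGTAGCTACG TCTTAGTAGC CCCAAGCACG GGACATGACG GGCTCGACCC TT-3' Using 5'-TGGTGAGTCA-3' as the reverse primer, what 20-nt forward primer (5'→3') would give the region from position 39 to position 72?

5'-CATCCTTAGTCTCGAAGTCA-3'

The reverse primer's reverse complement TGACTCACCA matches the template at positions 63–72; the product starts at position 39.
The forward primer is identical to the top strand over positions 39–58: CATCCTTAGTCTCGAAGTCA.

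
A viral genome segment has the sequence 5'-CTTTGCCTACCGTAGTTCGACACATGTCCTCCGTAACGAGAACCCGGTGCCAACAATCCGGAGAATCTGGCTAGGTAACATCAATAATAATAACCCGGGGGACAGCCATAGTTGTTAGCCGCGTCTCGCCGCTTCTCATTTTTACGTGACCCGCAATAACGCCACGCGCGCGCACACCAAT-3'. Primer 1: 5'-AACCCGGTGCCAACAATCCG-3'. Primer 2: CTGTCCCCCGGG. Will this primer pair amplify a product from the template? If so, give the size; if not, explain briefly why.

Yes — a 65 bp product.

Primer 1 (AACCCGGTGCCAACAATCCG) matches the top strand at positions 41–60; it acts as a forward primer.
Primer 2's reverse complement is CCCGGGGGACAG, matching the top strand at positions 94–105; it acts as a reverse primer.
The 3' ends face each other across positions 41–105, giving a 65 bp product.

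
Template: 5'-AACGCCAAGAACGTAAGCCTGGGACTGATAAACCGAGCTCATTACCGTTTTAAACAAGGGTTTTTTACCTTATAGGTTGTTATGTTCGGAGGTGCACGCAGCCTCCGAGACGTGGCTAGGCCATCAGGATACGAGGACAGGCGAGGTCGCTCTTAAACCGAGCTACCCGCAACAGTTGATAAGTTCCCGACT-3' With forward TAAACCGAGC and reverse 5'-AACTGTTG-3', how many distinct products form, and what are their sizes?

The forward primer TAAACCGAGC matches the top strand at positions 29–38, 154–163.
The reverse primer's reverse complement is CAACAGTT, matching at positions 170–177.
Each forward site pairs with the reverse site to give a product ending at position 177: sizes 149, 24 bp.

Two products: 149 bp, 24 bp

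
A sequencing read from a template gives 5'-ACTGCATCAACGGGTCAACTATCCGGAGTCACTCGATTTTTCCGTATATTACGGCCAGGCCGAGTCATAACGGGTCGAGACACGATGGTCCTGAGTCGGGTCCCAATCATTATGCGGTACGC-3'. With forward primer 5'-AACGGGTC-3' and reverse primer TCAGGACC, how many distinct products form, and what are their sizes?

The forward primer AACGGGTC matches the top strand at positions 9–16, 69–76.
The reverse primer's reverse complement is GGTCCTGA, matching at positions 87–94.
Each forward site pairs with the reverse site to give a product ending at position 94: sizes 86, 26 bp.

Two products: 86 bp, 26 bp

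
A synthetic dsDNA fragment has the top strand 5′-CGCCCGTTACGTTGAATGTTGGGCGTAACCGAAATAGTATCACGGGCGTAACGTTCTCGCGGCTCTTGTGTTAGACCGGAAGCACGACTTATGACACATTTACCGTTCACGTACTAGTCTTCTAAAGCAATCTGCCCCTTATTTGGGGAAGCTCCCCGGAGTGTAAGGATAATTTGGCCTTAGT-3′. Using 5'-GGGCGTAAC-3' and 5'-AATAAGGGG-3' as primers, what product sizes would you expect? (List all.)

The forward primer GGGCGTAAC matches the top strand at positions 21–29, 44–52.
The reverse primer's reverse complement is CCCCTTATT, matching at positions 135–143.
Each forward site pairs with the reverse site to give a product ending at position 143: sizes 123, 100 bp.

123 bp, 100 bp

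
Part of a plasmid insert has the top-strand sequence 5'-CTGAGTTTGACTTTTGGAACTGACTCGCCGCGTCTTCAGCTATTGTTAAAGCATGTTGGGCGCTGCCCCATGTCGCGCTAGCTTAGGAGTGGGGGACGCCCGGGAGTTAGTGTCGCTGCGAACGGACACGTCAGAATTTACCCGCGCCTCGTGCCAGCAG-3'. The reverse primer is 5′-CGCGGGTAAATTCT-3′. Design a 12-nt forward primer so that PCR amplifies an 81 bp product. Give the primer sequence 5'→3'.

5'-CCCCATGTCGCG-3'

The reverse primer's reverse complement AGAATTTACCCGCG matches the template at positions 133–146, so the product ends at position 146.
An 81 bp product then starts at position 146 − 81 + 1 = 66.
The forward primer is identical to the top strand there: CCCCATGTCGCG.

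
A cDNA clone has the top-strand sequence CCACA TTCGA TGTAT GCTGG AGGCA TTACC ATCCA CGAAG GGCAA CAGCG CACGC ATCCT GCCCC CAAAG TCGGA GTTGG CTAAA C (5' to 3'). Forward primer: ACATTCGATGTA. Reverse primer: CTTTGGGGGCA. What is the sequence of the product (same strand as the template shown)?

Scanning the template, ACATTCGATGTA occurs at positions 3–14; this primer anneals to the bottom strand there with its 3' end pointing downstream.
Reverse complement of the reverse primer: TGCCCCCAAAG. This occurs on the top strand at positions 60–70.
The product is the template from position 3 through 70 (68 bp).

5'-ACATTCGATGTATGCTGGAGGCATTACCATCCACGAAGGGCAACAGCGCACGCATCCTGCCCCCAAAG-3'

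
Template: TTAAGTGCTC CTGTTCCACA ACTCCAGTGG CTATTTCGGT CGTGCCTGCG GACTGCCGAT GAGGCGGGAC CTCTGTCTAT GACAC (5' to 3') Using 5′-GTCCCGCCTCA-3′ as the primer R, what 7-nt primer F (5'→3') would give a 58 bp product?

The reverse primer's reverse complement TGAGGCGGGAC matches the template at positions 60–70, so the product ends at position 70.
A 58 bp product then starts at position 70 − 58 + 1 = 13.
The forward primer is identical to the top strand there: GTTCCAC.

5'-GTTCCAC-3'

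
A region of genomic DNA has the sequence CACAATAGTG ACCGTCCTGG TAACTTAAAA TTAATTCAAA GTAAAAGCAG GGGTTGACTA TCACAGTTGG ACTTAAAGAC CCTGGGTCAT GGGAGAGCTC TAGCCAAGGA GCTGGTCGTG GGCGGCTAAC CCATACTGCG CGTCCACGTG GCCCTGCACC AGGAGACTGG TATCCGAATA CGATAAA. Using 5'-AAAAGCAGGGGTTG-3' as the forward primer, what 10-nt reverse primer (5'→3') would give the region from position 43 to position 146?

5'-TGGACGCGCA-3'

The product's 3' end on the top strand is position 146.
The reverse primer anneals to the top strand over positions 137–146, i.e. to TGCGCGTCCA.
Its sequence written 5'→3' is the reverse complement: TGGACGCGCA.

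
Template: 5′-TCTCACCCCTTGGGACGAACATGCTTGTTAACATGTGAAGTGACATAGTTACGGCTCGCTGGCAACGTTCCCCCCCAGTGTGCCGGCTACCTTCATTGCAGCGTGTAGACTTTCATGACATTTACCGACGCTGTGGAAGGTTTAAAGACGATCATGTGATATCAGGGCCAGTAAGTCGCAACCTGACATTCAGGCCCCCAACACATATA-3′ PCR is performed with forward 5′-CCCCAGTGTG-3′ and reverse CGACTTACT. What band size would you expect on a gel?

The forward primer matches the template at positions 73–82.
Reverse complement of the reverse primer: AGTAAGTCG. This occurs on the top strand at positions 170–178.
Product length = (reverse-primer end) − (forward-primer start) + 1 = 178 − 73 + 1 = 106 bp.

106 bp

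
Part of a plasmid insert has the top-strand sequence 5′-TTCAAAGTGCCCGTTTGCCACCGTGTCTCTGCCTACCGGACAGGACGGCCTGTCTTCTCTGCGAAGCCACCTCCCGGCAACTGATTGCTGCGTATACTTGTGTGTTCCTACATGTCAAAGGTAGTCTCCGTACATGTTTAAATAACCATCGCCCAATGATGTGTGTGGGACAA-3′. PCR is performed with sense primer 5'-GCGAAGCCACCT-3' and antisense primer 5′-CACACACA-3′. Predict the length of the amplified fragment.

107 bp

Scanning the template, GCGAAGCCACCT occurs at positions 61–72; this primer anneals to the bottom strand there with its 3' end pointing downstream.
Reverse complement of the reverse primer: TGTGTGTG. This occurs on the top strand at positions 160–167.
Amplicon spans positions 61–167: 107 bp.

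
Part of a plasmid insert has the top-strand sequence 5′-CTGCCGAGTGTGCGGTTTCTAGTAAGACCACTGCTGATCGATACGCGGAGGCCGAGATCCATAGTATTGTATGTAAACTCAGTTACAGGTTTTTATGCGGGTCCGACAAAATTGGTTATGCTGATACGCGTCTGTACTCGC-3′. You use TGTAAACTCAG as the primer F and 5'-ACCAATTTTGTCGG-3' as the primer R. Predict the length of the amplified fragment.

Scanning the template, TGTAAACTCAG occurs at positions 72–82; this primer anneals to the bottom strand there with its 3' end pointing downstream.
Taking the reverse complement of ACCAATTTTGTCGG gives CCGACAAAATTGGT, found at positions 103–116 on the template; the primer anneals here to the top strand with its 3' end pointing upstream.
Amplicon spans positions 72–116: 45 bp.

45 bp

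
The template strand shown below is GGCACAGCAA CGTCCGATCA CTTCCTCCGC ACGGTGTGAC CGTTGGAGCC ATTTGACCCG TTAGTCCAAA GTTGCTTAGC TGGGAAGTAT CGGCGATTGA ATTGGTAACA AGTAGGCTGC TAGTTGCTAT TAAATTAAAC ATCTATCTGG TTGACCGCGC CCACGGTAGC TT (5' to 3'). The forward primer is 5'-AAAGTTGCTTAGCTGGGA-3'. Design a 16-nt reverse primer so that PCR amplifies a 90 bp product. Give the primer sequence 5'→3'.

The forward primer binds at positions 68–85, so a 90 bp product ends at position 68 + 90 − 1 = 157.
The reverse primer anneals to the top strand over positions 142–157, i.e. to TCTATCTGGTTGACCG.
Its sequence written 5'→3' is the reverse complement: CGGTCAACCAGATAGA.

5'-CGGTCAACCAGATAGA-3'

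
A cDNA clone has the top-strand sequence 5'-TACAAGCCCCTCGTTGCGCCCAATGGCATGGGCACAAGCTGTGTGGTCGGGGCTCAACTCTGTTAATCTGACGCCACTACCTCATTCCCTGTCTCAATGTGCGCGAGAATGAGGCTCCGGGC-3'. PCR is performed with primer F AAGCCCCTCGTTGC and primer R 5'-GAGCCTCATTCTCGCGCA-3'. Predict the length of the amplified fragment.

Forward primer AAGCCCCTCGTTGC is found on the top strand at positions 4–17.
Reverse complement of the reverse primer: TGCGCGAGAATGAGGCTC. This occurs on the top strand at positions 100–117.
The product runs from position 4 to position 117, so its length is 117 − 4 + 1 = 114 bp.

114 bp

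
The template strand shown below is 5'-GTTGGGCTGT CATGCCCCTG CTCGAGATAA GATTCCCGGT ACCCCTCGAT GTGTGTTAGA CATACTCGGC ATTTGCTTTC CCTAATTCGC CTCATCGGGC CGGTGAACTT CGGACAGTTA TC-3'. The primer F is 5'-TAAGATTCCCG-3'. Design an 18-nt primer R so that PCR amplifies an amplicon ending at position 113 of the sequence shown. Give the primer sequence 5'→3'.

The forward primer binds at positions 28–38; the product's 3' end on the top strand is position 113.
The reverse primer anneals to the top strand over positions 96–113, i.e. to CGGGCCGGTGAACTTCGG.
Its sequence written 5'→3' is the reverse complement: CCGAAGTTCACCGGCCCG.

5'-CCGAAGTTCACCGGCCCG-3'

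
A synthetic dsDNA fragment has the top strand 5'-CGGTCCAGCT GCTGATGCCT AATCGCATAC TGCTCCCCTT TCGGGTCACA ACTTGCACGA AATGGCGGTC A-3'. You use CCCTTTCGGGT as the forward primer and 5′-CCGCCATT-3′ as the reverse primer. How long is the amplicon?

Scanning the template, CCCTTTCGGGT occurs at positions 36–46; this primer anneals to the bottom strand there with its 3' end pointing downstream.
Reverse complement of the reverse primer: AATGGCGG. This occurs on the top strand at positions 61–68.
The product runs from position 36 to position 68, so its length is 68 − 36 + 1 = 33 bp.

33 bp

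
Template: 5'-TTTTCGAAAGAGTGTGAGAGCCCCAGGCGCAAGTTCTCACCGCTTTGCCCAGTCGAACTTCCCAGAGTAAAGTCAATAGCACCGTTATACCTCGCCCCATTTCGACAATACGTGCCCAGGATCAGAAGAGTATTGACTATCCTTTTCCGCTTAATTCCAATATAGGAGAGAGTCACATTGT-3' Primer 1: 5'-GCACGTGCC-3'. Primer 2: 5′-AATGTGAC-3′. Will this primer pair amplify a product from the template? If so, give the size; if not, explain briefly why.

No product — primer 1 has no binding site in the template.

Primer 1 (GCACGTGCC) does not match the top strand, and its reverse complement GGCACGTGC does not match either.
With no annealing site for primer 1, no amplification occurs.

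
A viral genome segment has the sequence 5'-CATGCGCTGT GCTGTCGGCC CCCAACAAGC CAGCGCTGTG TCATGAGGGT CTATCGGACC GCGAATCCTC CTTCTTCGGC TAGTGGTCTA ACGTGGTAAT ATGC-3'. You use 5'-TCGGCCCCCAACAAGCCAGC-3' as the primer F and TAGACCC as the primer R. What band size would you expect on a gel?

39 bp

Forward primer TCGGCCCCCAACAAGCCAGC is found on the top strand at positions 15–34.
Reverse complement of the reverse primer: GGGTCTA. This occurs on the top strand at positions 47–53.
The product runs from position 15 to position 53, so its length is 53 − 15 + 1 = 39 bp.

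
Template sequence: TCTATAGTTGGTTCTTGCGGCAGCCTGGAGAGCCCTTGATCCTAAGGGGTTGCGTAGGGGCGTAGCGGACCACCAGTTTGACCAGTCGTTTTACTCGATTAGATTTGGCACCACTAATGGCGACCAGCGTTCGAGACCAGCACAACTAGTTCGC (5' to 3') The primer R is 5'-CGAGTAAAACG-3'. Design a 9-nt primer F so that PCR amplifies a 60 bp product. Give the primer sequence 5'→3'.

5'-GATCCTAAG-3'

The reverse primer's reverse complement CGTTTTACTCG matches the template at positions 87–97, so the product ends at position 97.
A 60 bp product then starts at position 97 − 60 + 1 = 38.
The forward primer is identical to the top strand there: GATCCTAAG.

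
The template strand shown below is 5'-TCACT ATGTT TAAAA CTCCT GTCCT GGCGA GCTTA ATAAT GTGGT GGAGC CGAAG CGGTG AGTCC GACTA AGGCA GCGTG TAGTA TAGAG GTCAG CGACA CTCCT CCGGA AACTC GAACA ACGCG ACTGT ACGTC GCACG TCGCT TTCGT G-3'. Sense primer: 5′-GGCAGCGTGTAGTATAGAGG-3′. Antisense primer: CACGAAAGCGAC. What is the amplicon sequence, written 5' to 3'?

The forward primer matches the template at positions 72–91.
Taking the reverse complement of CACGAAAGCGAC gives GTCGCTTTCGTG, found at positions 140–151 on the template; the primer anneals here to the top strand with its 3' end pointing upstream.
The product is the template from position 72 through 151 (80 bp).

5'-GGCAGCGTGTAGTATAGAGGTCAGCGACACTCCTCCGGAAACTCGAACAACGCGACTGTACGTCGCACGTCGCTTTCGTG-3'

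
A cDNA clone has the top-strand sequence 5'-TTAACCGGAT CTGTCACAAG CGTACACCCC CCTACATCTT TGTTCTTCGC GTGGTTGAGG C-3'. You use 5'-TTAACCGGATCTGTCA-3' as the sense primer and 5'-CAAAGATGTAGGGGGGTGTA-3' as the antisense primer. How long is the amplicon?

Scanning the template, TTAACCGGATCTGTCA occurs at positions 1–16; this primer anneals to the bottom strand there with its 3' end pointing downstream.
Taking the reverse complement of CAAAGATGTAGGGGGGTGTA gives TACACCCCCCTACATCTTTG, found at positions 23–42 on the template; the primer anneals here to the top strand with its 3' end pointing upstream.
Amplicon spans positions 1–42: 42 bp.

42 bp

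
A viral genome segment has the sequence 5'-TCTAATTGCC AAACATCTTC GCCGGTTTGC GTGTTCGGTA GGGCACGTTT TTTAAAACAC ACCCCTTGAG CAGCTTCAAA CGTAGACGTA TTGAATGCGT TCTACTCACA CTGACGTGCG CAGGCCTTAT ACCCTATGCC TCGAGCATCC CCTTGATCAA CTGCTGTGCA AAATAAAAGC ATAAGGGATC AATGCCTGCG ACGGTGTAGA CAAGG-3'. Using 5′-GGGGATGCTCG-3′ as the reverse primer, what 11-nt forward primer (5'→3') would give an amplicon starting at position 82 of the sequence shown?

5'-GTAGACGTATT-3'

The reverse primer's reverse complement CGAGCATCCCC matches the template at positions 142–152; the product starts at position 82.
The forward primer is identical to the top strand over positions 82–92: GTAGACGTATT.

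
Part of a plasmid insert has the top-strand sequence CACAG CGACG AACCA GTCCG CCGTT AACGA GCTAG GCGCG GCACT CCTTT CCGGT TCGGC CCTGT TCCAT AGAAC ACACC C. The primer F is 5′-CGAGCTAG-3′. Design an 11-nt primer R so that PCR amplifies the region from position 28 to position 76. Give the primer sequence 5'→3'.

5'-TGTTCTATGGA-3'

The product's 3' end on the top strand is position 76.
The reverse primer anneals to the top strand over positions 66–76, i.e. to TCCATAGAACA.
Its sequence written 5'→3' is the reverse complement: TGTTCTATGGA.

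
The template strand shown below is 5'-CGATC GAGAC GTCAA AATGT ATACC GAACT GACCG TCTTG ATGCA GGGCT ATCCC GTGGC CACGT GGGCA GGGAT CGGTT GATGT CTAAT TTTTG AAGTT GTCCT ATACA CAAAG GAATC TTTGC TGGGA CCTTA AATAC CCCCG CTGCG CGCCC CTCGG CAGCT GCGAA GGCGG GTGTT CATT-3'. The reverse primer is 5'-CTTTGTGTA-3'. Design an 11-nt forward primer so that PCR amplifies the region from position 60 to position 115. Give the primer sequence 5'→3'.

5'-CCACGTGGGCA-3'

The reverse primer's reverse complement TACACAAAG matches the template at positions 107–115; the product starts at position 60.
The forward primer is identical to the top strand over positions 60–70: CCACGTGGGCA.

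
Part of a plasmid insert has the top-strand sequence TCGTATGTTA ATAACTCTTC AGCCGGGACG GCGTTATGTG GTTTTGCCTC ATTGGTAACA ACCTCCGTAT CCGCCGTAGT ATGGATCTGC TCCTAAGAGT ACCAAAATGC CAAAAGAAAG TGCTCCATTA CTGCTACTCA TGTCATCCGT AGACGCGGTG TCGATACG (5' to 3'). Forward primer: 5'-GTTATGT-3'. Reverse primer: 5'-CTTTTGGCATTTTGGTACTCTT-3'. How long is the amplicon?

84 bp

The forward primer matches the template at positions 33–39.
Reverse complement of the reverse primer: AAGAGTACCAAAATGCCAAAAG. This occurs on the top strand at positions 95–116.
Amplicon spans positions 33–116: 84 bp.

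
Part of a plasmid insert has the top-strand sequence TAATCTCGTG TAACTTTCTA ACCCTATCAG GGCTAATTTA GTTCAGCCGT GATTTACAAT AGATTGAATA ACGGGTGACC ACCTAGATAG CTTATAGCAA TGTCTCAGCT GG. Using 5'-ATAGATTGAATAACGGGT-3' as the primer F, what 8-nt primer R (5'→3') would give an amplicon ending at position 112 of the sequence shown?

5'-CCAGCTGA-3'

The forward primer binds at positions 59–76; the product's 3' end on the top strand is position 112.
The reverse primer anneals to the top strand over positions 105–112, i.e. to TCAGCTGG.
Its sequence written 5'→3' is the reverse complement: CCAGCTGA.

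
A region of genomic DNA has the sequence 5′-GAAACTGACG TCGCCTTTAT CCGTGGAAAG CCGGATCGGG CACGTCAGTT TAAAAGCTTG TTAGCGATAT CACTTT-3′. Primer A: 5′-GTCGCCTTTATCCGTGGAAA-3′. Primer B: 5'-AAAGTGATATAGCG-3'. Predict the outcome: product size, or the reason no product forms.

No product — primer B has no binding site in the template.

Primer B (AAAGTGATATAGCG) does not match the top strand, and its reverse complement CGCTATATCACTTT does not match either.
With no annealing site for primer B, no amplification occurs.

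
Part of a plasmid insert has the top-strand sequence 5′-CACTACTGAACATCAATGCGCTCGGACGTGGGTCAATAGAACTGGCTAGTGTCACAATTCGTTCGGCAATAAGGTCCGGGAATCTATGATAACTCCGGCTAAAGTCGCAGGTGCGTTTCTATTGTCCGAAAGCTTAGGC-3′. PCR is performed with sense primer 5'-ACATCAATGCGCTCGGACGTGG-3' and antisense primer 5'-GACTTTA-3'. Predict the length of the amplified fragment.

97 bp

Scanning the template, ACATCAATGCGCTCGGACGTGG occurs at positions 10–31; this primer anneals to the bottom strand there with its 3' end pointing downstream.
The reverse primer's reverse complement is TAAAGTC, which matches the template at positions 100–106.
Amplicon spans positions 10–106: 97 bp.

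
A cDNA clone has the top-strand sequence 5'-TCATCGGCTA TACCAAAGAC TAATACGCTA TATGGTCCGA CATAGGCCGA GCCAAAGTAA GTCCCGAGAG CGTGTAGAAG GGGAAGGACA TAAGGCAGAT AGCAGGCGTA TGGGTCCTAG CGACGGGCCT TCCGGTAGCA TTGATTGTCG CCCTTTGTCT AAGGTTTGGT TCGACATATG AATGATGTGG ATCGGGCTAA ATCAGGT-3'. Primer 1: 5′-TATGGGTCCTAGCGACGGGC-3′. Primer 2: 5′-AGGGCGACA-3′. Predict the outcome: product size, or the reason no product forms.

Yes — a 46 bp product.

Primer 1 (TATGGGTCCTAGCGACGGGC) matches the top strand at positions 109–128; it acts as a forward primer.
Primer 2's reverse complement is TGTCGCCCT, matching the top strand at positions 146–154; it acts as a reverse primer.
The 3' ends face each other across positions 109–154, giving a 46 bp product.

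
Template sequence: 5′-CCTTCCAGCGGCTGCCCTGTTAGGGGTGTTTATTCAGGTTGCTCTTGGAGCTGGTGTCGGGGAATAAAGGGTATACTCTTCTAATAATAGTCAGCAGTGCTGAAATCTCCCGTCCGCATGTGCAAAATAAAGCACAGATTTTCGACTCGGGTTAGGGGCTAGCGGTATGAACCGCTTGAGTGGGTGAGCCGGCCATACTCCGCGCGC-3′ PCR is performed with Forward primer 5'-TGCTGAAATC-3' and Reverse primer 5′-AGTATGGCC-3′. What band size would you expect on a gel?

102 bp

The forward primer matches the template at positions 98–107.
The reverse primer's reverse complement is GGCCATACT, which matches the template at positions 191–199.
The product runs from position 98 to position 199, so its length is 199 − 98 + 1 = 102 bp.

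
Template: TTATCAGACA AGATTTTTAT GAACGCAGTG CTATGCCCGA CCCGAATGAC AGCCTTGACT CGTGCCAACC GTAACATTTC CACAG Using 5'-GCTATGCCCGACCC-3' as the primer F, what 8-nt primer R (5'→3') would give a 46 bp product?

The forward primer binds at positions 30–43, so a 46 bp product ends at position 30 + 46 − 1 = 75.
The reverse primer anneals to the top strand over positions 68–75, i.e. to ACCGTAAC.
Its sequence written 5'→3' is the reverse complement: GTTACGGT.

5'-GTTACGGT-3'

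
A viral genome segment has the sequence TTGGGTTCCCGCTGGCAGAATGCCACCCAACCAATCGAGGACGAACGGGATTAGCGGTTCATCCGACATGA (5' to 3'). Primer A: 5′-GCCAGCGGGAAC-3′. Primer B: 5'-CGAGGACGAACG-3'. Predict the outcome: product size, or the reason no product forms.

Primer A (GCCAGCGGGAAC) has reverse complement GTTCCCGCTGGC, which matches the top strand at positions 5–16; primer A anneals to the top strand there with its 3' end pointing upstream toward position 5.
Primer B (CGAGGACGAACG) matches the top strand directly at positions 36–47; it anneals to the bottom strand with its 3' end pointing downstream toward position 47.
The 3' ends diverge (primer A extends toward position 1, primer B toward position 71), so the primers never converge on a shared product.

No product — the primers' 3' ends point away from each other.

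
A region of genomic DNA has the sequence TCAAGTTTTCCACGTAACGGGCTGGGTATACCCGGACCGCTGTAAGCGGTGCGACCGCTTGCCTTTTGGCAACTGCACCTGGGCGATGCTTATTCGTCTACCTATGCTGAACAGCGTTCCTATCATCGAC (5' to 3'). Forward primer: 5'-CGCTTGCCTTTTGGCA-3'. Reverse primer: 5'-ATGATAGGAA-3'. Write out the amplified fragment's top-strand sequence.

5'-CGCTTGCCTTTTGGCAACTGCACCTGGGCGATGCTTATTCGTCTACCTATGCTGAACAGCGTTCCTATCAT-3'

The forward primer matches the template at positions 56–71.
Taking the reverse complement of ATGATAGGAA gives TTCCTATCAT, found at positions 117–126 on the template; the primer anneals here to the top strand with its 3' end pointing upstream.
The product is the template from position 56 through 126 (71 bp).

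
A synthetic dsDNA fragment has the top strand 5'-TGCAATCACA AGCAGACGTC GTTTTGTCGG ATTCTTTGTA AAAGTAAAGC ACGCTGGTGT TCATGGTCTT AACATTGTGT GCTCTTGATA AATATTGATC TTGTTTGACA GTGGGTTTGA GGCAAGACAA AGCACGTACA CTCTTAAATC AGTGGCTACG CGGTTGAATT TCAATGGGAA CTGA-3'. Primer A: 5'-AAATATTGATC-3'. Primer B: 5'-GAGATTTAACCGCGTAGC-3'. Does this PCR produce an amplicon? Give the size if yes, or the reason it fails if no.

No product — primer B has no binding site in the template.

Primer B (GAGATTTAACCGCGTAGC) does not match the top strand, and its reverse complement GCTACGCGGTTAAATCTC does not match either.
With no annealing site for primer B, no amplification occurs.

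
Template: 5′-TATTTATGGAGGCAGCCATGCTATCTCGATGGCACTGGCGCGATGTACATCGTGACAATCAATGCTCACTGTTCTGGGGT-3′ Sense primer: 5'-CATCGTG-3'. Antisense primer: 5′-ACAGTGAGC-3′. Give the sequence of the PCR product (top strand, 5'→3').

Forward primer CATCGTG is found on the top strand at positions 48–54.
Reverse complement of the reverse primer: GCTCACTGT. This occurs on the top strand at positions 64–72.
The product is the template from position 48 through 72 (25 bp).

5'-CATCGTGACAATCAATGCTCACTGT-3'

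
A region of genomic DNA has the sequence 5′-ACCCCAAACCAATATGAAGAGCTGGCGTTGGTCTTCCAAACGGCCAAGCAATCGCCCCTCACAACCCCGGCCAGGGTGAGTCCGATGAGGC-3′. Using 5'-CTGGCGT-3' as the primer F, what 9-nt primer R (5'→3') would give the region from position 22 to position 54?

The product's 3' end on the top strand is position 54.
The reverse primer anneals to the top strand over positions 46–54, i.e. to AAGCAATCG.
Its sequence written 5'→3' is the reverse complement: CGATTGCTT.

5'-CGATTGCTT-3'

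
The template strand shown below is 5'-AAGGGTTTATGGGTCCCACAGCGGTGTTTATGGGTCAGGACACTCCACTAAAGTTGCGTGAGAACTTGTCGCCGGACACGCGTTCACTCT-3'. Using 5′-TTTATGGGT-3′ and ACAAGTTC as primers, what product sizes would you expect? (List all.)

The forward primer TTTATGGGT matches the top strand at positions 6–14, 27–35.
The reverse primer's reverse complement is GAACTTGT, matching at positions 62–69.
Each forward site pairs with the reverse site to give a product ending at position 69: sizes 64, 43 bp.

64 bp, 43 bp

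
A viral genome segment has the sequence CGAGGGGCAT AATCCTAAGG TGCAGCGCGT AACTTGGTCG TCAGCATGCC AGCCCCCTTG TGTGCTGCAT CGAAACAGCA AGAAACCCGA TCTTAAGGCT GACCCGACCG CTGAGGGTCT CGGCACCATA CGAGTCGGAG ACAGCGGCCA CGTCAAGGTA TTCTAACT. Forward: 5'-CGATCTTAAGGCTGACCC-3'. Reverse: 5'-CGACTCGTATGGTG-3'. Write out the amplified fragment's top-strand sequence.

Scanning the template, CGATCTTAAGGCTGACCC occurs at positions 88–105; this primer anneals to the bottom strand there with its 3' end pointing downstream.
Taking the reverse complement of CGACTCGTATGGTG gives CACCATACGAGTCG, found at positions 124–137 on the template; the primer anneals here to the top strand with its 3' end pointing upstream.
The product is the template from position 88 through 137 (50 bp).

5'-CGATCTTAAGGCTGACCCGACCGCTGAGGGTCTCGGCACCATACGAGTCG-3'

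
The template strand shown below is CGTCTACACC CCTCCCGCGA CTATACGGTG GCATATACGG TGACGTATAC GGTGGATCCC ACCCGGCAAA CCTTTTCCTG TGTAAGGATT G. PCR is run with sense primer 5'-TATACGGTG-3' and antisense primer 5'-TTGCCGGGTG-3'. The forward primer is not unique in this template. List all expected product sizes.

The forward primer TATACGGTG matches the top strand at positions 22–30, 34–42, 46–54.
The reverse primer's reverse complement is CACCCGGCAA, matching at positions 60–69.
Each forward site pairs with the reverse site to give a product ending at position 69: sizes 48, 36, 24 bp.

48 bp, 36 bp, 24 bp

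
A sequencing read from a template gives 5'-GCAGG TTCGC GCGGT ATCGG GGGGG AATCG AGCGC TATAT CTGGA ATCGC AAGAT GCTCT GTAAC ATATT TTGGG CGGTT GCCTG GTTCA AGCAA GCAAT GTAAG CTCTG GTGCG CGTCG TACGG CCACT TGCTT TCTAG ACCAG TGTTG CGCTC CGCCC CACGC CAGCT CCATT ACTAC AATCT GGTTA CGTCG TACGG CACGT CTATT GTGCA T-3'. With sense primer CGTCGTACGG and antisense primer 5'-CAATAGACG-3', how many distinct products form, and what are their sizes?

The forward primer CGTCGTACGG matches the top strand at positions 116–125, 191–200.
The reverse primer's reverse complement is CGTCTATTG, matching at positions 203–211.
Each forward site pairs with the reverse site to give a product ending at position 211: sizes 96, 21 bp.

Two products: 96 bp, 21 bp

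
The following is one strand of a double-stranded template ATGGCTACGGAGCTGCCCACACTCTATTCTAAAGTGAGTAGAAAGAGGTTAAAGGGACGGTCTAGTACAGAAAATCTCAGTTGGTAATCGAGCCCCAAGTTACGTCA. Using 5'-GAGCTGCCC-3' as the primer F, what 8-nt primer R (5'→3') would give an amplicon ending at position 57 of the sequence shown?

The forward primer binds at positions 10–18; the product's 3' end on the top strand is position 57.
The reverse primer anneals to the top strand over positions 50–57, i.e. to TAAAGGGA.
Its sequence written 5'→3' is the reverse complement: TCCCTTTA.

5'-TCCCTTTA-3'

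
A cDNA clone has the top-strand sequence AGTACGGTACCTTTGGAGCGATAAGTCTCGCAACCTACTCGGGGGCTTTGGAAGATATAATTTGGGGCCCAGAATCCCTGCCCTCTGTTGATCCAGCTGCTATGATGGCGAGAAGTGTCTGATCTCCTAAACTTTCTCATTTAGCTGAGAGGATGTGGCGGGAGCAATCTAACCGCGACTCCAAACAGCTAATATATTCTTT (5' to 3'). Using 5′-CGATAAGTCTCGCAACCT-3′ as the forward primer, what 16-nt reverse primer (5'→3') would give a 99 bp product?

The forward primer binds at positions 19–36, so a 99 bp product ends at position 19 + 99 − 1 = 117.
The reverse primer anneals to the top strand over positions 102–117, i.e. to ATGATGGCGAGAAGTG.
Its sequence written 5'→3' is the reverse complement: CACTTCTCGCCATCAT.

5'-CACTTCTCGCCATCAT-3'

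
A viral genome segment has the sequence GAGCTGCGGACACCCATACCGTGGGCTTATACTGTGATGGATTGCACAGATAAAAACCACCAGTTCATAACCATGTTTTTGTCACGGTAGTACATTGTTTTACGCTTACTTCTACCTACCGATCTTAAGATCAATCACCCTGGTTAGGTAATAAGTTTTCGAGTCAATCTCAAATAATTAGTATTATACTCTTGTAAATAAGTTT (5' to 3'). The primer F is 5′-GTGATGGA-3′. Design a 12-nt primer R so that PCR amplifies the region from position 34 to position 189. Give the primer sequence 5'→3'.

5'-GTATAATACTAA-3'

The product's 3' end on the top strand is position 189.
The reverse primer anneals to the top strand over positions 178–189, i.e. to TTAGTATTATAC.
Its sequence written 5'→3' is the reverse complement: GTATAATACTAA.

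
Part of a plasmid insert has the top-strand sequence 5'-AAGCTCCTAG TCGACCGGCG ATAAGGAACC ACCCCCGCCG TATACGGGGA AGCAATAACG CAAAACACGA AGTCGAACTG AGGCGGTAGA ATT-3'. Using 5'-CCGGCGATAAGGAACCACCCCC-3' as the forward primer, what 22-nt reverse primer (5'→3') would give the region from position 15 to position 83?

The product's 3' end on the top strand is position 83.
The reverse primer anneals to the top strand over positions 62–83, i.e. to AAAACACGAAGTCGAACTGAGG.
Its sequence written 5'→3' is the reverse complement: CCTCAGTTCGACTTCGTGTTTT.

5'-CCTCAGTTCGACTTCGTGTTTT-3'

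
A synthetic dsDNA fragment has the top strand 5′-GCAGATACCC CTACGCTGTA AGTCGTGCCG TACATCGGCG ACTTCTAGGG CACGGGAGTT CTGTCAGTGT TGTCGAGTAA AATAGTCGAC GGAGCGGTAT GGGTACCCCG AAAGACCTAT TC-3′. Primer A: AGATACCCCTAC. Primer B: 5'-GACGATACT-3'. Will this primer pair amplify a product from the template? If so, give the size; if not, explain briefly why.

No product — primer B has no binding site in the template.

Primer B (GACGATACT) does not match the top strand, and its reverse complement AGTATCGTC does not match either.
With no annealing site for primer B, no amplification occurs.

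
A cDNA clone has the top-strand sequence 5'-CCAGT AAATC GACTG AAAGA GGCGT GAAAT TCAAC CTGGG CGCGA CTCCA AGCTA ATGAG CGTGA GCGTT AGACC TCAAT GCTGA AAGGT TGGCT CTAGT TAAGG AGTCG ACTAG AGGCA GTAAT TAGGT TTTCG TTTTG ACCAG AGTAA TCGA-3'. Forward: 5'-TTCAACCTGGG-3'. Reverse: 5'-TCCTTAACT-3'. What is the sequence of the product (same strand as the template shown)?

Scanning the template, TTCAACCTGGG occurs at positions 30–40; this primer anneals to the bottom strand there with its 3' end pointing downstream.
Taking the reverse complement of TCCTTAACT gives AGTTAAGGA, found at positions 98–106 on the template; the primer anneals here to the top strand with its 3' end pointing upstream.
The product is the template from position 30 through 106 (77 bp).

5'-TTCAACCTGGGCGCGACTCCAAGCTAATGAGCGTGAGCGTTAGACCTCAATGCTGAAAGGTTGGCTCTAGTTAAGGA-3'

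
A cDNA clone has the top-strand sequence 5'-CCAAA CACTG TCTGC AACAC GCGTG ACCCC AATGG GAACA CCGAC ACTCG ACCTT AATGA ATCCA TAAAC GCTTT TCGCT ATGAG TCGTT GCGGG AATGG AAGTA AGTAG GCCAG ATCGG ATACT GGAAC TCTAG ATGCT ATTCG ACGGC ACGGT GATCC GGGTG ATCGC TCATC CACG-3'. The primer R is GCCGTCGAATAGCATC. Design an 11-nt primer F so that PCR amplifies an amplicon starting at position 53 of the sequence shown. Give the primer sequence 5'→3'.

The reverse primer's reverse complement GATGCTATTCGACGGC matches the template at positions 135–150; the product starts at position 53.
The forward primer is identical to the top strand over positions 53–63: CTTAATGAATC.

5'-CTTAATGAATC-3'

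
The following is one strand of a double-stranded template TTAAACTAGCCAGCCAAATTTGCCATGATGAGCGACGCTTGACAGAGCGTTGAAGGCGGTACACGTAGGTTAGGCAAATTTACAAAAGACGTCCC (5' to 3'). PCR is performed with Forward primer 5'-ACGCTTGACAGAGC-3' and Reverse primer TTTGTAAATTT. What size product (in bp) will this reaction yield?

Scanning the template, ACGCTTGACAGAGC occurs at positions 35–48; this primer anneals to the bottom strand there with its 3' end pointing downstream.
The reverse primer's reverse complement is AAATTTACAAA, which matches the template at positions 76–86.
Product length = (reverse-primer end) − (forward-primer start) + 1 = 86 − 35 + 1 = 52 bp.

52 bp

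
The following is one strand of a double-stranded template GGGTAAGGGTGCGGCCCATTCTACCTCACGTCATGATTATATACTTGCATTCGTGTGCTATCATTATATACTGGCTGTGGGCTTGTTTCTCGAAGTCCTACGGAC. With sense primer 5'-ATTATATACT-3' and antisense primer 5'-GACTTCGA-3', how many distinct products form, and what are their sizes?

Two products: 62 bp, 35 bp

The forward primer ATTATATACT matches the top strand at positions 36–45, 63–72.
The reverse primer's reverse complement is TCGAAGTC, matching at positions 90–97.
Each forward site pairs with the reverse site to give a product ending at position 97: sizes 62, 35 bp.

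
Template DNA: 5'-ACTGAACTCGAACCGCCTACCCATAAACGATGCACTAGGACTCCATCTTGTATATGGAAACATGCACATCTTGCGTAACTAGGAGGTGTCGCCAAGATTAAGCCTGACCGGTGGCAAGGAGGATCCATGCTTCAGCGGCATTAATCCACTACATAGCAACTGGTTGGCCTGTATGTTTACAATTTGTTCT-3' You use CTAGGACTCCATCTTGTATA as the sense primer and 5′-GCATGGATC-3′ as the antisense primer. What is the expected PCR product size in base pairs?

Forward primer CTAGGACTCCATCTTGTATA is found on the top strand at positions 35–54.
Reverse complement of the reverse primer: GATCCATGC. This occurs on the top strand at positions 122–130.
The product runs from position 35 to position 130, so its length is 130 − 35 + 1 = 96 bp.

96 bp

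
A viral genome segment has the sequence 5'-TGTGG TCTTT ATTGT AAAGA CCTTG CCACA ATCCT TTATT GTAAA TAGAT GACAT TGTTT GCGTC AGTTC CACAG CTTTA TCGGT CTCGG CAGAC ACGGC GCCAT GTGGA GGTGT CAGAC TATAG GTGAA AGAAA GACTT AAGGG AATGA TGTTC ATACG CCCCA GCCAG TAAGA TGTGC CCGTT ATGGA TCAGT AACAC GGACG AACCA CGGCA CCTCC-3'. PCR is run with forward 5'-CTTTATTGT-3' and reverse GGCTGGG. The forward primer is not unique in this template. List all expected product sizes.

The forward primer CTTTATTGT matches the top strand at positions 7–15, 34–42.
The reverse primer's reverse complement is CCCAGCC, matching at positions 162–168.
Each forward site pairs with the reverse site to give a product ending at position 168: sizes 162, 135 bp.

162 bp, 135 bp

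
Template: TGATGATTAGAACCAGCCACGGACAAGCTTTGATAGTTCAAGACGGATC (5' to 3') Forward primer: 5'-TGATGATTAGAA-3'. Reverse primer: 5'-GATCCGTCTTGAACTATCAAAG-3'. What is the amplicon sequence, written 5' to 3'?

The forward primer matches the template at positions 1–12.
Taking the reverse complement of GATCCGTCTTGAACTATCAAAG gives CTTTGATAGTTCAAGACGGATC, found at positions 28–49 on the template; the primer anneals here to the top strand with its 3' end pointing upstream.
The product is the template from position 1 through 49 (49 bp).

5'-TGATGATTAGAACCAGCCACGGACAAGCTTTGATAGTTCAAGACGGATC-3'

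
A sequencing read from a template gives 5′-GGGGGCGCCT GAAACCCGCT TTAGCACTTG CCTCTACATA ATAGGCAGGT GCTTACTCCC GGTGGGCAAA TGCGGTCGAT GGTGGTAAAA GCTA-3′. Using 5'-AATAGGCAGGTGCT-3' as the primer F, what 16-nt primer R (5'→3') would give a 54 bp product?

The forward primer binds at positions 40–53, so a 54 bp product ends at position 40 + 54 − 1 = 93.
The reverse primer anneals to the top strand over positions 78–93, i.e. to GATGGTGGTAAAAGCT.
Its sequence written 5'→3' is the reverse complement: AGCTTTTACCACCATC.

5'-AGCTTTTACCACCATC-3'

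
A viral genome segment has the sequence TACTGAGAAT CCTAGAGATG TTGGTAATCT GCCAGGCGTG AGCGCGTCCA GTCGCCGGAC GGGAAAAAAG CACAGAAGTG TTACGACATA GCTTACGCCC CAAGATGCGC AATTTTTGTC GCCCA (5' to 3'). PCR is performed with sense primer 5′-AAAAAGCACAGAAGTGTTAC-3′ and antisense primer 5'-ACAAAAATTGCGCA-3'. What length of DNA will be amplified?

Forward primer AAAAAGCACAGAAGTGTTAC is found on the top strand at positions 65–84.
Reverse complement of the reverse primer: TGCGCAATTTTTGT. This occurs on the top strand at positions 106–119.
Product length = (reverse-primer end) − (forward-primer start) + 1 = 119 − 65 + 1 = 55 bp.

55 bp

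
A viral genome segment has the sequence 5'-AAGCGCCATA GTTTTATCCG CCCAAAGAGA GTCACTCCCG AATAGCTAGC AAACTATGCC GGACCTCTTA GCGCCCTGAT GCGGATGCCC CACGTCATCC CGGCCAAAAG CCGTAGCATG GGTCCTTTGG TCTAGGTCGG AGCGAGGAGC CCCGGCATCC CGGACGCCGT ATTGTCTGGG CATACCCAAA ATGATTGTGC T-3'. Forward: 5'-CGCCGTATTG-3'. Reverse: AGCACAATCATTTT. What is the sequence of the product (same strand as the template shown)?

5'-CGCCGTATTGTCTGGGCATACCCAAAATGATTGTGCT-3'

Scanning the template, CGCCGTATTG occurs at positions 165–174; this primer anneals to the bottom strand there with its 3' end pointing downstream.
The reverse primer's reverse complement is AAAATGATTGTGCT, which matches the template at positions 188–201.
The product is the template from position 165 through 201 (37 bp).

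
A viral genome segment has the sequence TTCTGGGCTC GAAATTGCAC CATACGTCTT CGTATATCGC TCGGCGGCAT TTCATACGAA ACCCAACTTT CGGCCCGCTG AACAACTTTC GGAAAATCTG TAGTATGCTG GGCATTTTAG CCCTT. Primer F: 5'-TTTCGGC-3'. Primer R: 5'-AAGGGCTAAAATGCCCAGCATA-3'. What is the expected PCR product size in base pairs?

58 bp

The forward primer matches the template at positions 68–74.
Reverse complement of the reverse primer: TATGCTGGGCATTTTAGCCCTT. This occurs on the top strand at positions 104–125.
The product runs from position 68 to position 125, so its length is 125 − 68 + 1 = 58 bp.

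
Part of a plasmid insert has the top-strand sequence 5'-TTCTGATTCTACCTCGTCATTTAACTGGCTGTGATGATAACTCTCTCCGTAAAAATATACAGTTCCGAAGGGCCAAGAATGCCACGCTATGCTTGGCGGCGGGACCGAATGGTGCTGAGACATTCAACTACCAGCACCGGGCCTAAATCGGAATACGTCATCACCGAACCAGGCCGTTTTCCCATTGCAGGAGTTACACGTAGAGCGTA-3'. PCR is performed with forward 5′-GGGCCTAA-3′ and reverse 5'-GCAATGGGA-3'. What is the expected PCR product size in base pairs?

50 bp

The forward primer matches the template at positions 139–146.
Taking the reverse complement of GCAATGGGA gives TCCCATTGC, found at positions 180–188 on the template; the primer anneals here to the top strand with its 3' end pointing upstream.
Product length = (reverse-primer end) − (forward-primer start) + 1 = 188 − 139 + 1 = 50 bp.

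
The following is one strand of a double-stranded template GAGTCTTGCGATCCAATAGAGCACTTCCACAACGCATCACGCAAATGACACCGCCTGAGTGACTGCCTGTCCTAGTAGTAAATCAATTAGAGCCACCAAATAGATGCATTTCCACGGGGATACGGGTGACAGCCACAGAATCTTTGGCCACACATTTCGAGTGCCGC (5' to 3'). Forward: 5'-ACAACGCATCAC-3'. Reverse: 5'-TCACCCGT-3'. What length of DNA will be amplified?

101 bp

The forward primer matches the template at positions 29–40.
Taking the reverse complement of TCACCCGT gives ACGGGTGA, found at positions 122–129 on the template; the primer anneals here to the top strand with its 3' end pointing upstream.
The product runs from position 29 to position 129, so its length is 129 − 29 + 1 = 101 bp.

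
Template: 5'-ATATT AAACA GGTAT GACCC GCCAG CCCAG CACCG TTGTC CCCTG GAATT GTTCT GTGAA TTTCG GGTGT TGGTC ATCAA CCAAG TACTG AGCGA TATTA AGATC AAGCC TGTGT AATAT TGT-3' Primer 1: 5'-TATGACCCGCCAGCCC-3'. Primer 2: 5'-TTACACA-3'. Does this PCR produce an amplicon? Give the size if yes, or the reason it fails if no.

Yes — a 105 bp product.

Primer 1 (TATGACCCGCCAGCCC) matches the top strand at positions 13–28; it acts as a forward primer.
Primer 2's reverse complement is TGTGTAA, matching the top strand at positions 111–117; it acts as a reverse primer.
The 3' ends face each other across positions 13–117, giving a 105 bp product.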